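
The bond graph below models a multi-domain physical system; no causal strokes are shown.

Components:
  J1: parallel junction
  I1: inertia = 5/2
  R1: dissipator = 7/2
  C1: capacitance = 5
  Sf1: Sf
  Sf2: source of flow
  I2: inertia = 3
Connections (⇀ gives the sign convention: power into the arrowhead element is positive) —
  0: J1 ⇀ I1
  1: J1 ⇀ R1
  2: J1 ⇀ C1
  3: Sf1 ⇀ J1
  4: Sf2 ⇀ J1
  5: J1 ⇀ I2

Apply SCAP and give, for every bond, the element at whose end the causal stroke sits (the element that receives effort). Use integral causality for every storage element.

b0 →I1
b1 →R1
b2 →J1
b3 →Sf1
b4 →Sf2
b5 →I2

bond 3 stroke→Sf1  (Sf1: flow source, stroke at near end)
bond 4 stroke→Sf2  (Sf2 (Sf) sets flow on bond)
bond 0 stroke→I1  (prefer integral on I1)
bond 2 stroke→J1  (prefer integral on C1)
bond 1 stroke→R1  (0-jn J1 has e-setter on 2)
bond 5 stroke→I2  (J1: bond 2 brought effort, rest push out)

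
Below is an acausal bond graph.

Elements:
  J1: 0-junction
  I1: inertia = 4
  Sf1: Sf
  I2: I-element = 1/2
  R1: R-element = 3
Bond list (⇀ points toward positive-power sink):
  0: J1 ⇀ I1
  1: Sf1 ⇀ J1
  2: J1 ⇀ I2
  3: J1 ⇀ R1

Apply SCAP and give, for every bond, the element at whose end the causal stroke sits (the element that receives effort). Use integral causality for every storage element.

bond 1 stroke→Sf1  (source Sf1 imposes f)
bond 0 stroke→I1  (I1 outputs flow p/I1)
bond 2 stroke→I2  (prefer integral on I2)
bond 3 stroke→J1  (only one effort-in slot at J1)

b0 →I1
b1 →Sf1
b2 →I2
b3 →J1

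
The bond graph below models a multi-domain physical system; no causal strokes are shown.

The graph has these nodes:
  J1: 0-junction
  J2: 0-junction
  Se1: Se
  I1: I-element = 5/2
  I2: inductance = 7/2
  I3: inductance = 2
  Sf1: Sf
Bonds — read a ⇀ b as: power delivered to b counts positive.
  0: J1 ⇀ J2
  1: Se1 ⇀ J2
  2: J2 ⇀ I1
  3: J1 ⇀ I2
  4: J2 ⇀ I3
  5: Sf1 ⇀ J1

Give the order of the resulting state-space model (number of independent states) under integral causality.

3  (I1, I2, I3 all integral)

#1 stroke→J2  (Se1 fixes effort; stroke away)
#5 stroke→Sf1  (source Sf1 imposes f)
#0 stroke→J1  (J2 effort already set via bond 1)
#2 stroke→I1  (J2 effort already set via bond 1)
#4 stroke→I3  (common-e at J2 fixed by 1)
#3 stroke→I2  (J1 effort already set via bond 0)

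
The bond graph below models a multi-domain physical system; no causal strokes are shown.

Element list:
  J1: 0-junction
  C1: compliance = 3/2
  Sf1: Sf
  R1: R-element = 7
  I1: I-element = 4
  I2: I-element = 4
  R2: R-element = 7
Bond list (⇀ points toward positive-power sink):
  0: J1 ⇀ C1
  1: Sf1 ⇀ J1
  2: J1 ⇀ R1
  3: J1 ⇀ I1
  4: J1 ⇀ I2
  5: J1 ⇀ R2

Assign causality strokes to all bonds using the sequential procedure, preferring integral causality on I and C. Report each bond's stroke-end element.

β1 →Sf1  (Sf1 (Sf) sets flow on bond)
β0 →J1  (C1 outputs effort q/C1)
β2 →R1  (J1 effort already set via bond 0)
β3 →I1  (J1 effort already set via bond 0)
β4 →I2  (J1 effort already set via bond 0)
β5 →R2  (0-jn J1 has e-setter on 0)

β0 stroke at J1
β1 stroke at Sf1
β2 stroke at R1
β3 stroke at I1
β4 stroke at I2
β5 stroke at R2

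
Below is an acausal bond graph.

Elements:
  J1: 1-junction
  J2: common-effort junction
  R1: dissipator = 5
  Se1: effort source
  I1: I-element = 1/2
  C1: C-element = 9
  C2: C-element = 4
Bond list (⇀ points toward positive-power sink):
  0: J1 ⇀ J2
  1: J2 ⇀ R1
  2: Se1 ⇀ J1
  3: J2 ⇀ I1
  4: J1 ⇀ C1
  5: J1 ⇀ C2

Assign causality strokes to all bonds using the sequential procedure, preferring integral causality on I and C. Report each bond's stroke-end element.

bond 0 stroke→J2
bond 1 stroke→R1
bond 2 stroke→J1
bond 3 stroke→I1
bond 4 stroke→J1
bond 5 stroke→J1

β2 |J1  (source Se1 imposes e)
β3 |I1  (prefer integral on I1)
β4 |J1  (C1 integral (e out))
β5 |J1  (prefer integral on C2)
β0 |J2  (J1 needs exactly one f-in)
β1 |R1  (common-e at J2 fixed by 0)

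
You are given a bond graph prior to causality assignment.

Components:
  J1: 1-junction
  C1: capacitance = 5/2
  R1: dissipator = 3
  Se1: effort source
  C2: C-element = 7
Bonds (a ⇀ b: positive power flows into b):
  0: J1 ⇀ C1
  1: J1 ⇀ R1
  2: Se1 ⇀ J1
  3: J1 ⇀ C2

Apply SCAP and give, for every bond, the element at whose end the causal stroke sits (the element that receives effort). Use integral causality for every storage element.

#2 stroke→J1  (source Se1 imposes e)
#0 stroke→J1  (prefer integral on C1)
#3 stroke→J1  (C2: C, integral causality)
#1 stroke→R1  (only one flow-in slot at J1)

b0 stroke at J1
b1 stroke at R1
b2 stroke at J1
b3 stroke at J1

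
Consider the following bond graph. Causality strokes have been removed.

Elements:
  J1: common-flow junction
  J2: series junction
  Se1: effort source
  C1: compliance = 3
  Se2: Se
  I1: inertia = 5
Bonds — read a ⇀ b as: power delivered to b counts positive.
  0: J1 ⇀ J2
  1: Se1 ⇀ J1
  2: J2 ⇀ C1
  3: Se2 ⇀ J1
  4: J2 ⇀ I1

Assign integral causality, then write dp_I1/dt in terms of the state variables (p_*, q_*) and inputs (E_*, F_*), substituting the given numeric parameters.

β1 stroke at J1  (Se1 fixes effort; stroke away)
β3 stroke at J1  (source Se2 imposes e)
β0 stroke at J2  (closing 1-jn rule on J1)
β2 stroke at J2  (C1: C, integral causality)
β4 stroke at I1  (J2 needs exactly one f-in)

dp_I1/dt = E_Se1 + E_Se2 - q_C1/3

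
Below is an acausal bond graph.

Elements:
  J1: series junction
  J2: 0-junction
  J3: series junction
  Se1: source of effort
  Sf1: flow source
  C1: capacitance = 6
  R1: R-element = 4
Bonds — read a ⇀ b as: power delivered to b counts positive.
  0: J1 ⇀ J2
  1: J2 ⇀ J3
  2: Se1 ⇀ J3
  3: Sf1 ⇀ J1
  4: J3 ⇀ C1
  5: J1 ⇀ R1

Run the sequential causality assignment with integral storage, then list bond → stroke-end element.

#0 →J1
#1 →J2
#2 →J3
#3 →Sf1
#4 →J3
#5 →J1

bond 2 stroke→J3  (Se1 fixes effort; stroke away)
bond 3 stroke→Sf1  (source Sf1 imposes f)
bond 0 stroke→J1  (J1 flow already set via bond 3)
bond 5 stroke→J1  (common-f at J1 fixed by 3)
bond 1 stroke→J2  (J2: last free bond brings effort in)
bond 4 stroke→J3  (J3: bond 1 brought flow, rest push out)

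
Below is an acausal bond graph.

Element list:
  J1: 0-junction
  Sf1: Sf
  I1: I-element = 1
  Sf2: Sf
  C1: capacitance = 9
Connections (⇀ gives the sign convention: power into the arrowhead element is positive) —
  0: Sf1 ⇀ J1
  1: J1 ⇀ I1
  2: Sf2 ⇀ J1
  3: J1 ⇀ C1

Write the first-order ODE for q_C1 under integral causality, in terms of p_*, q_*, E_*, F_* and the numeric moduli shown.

dq_C1/dt = F_Sf1 + F_Sf2 - p_I1

#0 stroke at Sf1  (Sf1: flow source, stroke at near end)
#2 stroke at Sf2  (source Sf2 imposes f)
#1 stroke at I1  (I1 integral (f out))
#3 stroke at J1  (J1 needs exactly one e-in)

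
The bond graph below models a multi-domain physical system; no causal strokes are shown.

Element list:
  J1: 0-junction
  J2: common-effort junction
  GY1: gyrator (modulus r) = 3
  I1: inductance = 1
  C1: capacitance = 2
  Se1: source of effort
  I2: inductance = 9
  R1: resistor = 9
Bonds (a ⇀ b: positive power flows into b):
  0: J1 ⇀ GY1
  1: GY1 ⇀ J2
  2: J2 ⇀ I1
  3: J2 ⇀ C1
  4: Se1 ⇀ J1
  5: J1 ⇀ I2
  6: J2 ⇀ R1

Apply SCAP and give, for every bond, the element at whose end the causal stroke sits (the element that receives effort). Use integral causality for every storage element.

bond 4 stroke at J1  (Se1: effort source, stroke at far end)
bond 0 stroke at GY1  (0-jn J1 has e-setter on 4)
bond 5 stroke at I2  (common-e at J1 fixed by 4)
bond 1 stroke at GY1  (GY GY1: same side as bond 0)
bond 2 stroke at I1  (prefer integral on I1)
bond 3 stroke at J2  (C1: C, integral causality)
bond 6 stroke at R1  (J2: bond 3 brought effort, rest push out)

#0 stroke at GY1
#1 stroke at GY1
#2 stroke at I1
#3 stroke at J2
#4 stroke at J1
#5 stroke at I2
#6 stroke at R1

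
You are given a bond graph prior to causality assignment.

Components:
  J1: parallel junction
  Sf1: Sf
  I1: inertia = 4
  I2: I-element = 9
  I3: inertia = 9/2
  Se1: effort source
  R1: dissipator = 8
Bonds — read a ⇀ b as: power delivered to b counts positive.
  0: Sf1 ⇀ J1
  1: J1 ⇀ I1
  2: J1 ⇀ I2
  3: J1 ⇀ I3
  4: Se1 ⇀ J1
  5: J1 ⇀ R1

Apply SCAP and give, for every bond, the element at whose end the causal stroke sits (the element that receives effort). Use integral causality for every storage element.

β0 |Sf1  (Sf1: flow source, stroke at near end)
β4 |J1  (Se1: effort source, stroke at far end)
β1 |I1  (0-jn J1 has e-setter on 4)
β2 |I2  (common-e at J1 fixed by 4)
β3 |I3  (common-e at J1 fixed by 4)
β5 |R1  (0-jn J1 has e-setter on 4)

#0 |Sf1
#1 |I1
#2 |I2
#3 |I3
#4 |J1
#5 |R1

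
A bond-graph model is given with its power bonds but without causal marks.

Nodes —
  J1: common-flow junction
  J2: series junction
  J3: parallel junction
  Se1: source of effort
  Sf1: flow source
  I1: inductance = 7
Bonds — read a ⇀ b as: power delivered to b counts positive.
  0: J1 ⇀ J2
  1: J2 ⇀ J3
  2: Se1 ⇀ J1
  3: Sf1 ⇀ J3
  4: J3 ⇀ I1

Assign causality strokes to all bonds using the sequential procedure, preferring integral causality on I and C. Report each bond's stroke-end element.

β0 |J2
β1 |J3
β2 |J1
β3 |Sf1
β4 |I1

b2 →J1  (source Se1 imposes e)
b3 →Sf1  (Sf1 fixes flow; stroke at Sf1)
b0 →J2  (J1: last free bond brings flow in)
b1 →J3  (closing 1-jn rule on J2)
b4 →I1  (common-e at J3 fixed by 1)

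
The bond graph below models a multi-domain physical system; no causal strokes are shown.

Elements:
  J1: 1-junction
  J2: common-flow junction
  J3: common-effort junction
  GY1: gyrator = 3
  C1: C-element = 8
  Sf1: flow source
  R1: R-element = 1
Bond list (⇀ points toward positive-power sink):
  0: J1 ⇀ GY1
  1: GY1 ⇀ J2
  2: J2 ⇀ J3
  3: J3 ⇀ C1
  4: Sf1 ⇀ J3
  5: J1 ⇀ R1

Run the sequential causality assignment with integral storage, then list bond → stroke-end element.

bond 4 |Sf1  (Sf1 (Sf) sets flow on bond)
bond 3 |J3  (C1: C, integral causality)
bond 2 |J2  (J3 effort already set via bond 3)
bond 1 |GY1  (closing 1-jn rule on J2)
bond 0 |GY1  (GY1: gyrator matches bond 1)
bond 5 |J1  (1-jn J1 has f-setter on 0)

β0 →GY1
β1 →GY1
β2 →J2
β3 →J3
β4 →Sf1
β5 →J1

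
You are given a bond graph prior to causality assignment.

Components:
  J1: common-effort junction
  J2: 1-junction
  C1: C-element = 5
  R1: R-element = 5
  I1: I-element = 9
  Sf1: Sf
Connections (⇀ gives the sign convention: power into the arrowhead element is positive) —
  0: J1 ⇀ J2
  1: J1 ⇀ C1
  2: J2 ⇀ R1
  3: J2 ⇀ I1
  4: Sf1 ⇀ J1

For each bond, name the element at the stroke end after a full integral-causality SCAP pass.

#0 stroke→J2
#1 stroke→J1
#2 stroke→J2
#3 stroke→I1
#4 stroke→Sf1

#4 →Sf1  (Sf1 (Sf) sets flow on bond)
#1 →J1  (C1: C, integral causality)
#0 →J2  (J1: bond 1 brought effort, rest push out)
#3 →I1  (prefer integral on I1)
#2 →J2  (1-jn J2 has f-setter on 3)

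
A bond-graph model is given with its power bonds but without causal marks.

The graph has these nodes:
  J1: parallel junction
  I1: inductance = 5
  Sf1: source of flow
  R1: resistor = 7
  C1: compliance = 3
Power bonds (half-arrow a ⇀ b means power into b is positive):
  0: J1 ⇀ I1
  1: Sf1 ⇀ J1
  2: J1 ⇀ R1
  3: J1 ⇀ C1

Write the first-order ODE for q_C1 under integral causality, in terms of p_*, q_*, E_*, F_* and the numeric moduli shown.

#1 stroke→Sf1  (source Sf1 imposes f)
#0 stroke→I1  (prefer integral on I1)
#3 stroke→J1  (C1 outputs effort q/C1)
#2 stroke→R1  (J1 effort already set via bond 3)

dq_C1/dt = F_Sf1 - p_I1/5 - q_C1/21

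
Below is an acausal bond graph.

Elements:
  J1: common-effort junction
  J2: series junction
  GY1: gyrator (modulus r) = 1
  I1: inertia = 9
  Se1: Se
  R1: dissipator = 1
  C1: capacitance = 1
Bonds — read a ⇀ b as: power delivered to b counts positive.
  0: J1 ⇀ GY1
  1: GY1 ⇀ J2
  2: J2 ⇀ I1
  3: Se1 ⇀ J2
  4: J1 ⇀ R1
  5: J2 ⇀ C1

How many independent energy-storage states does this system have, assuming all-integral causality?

β3 stroke→J2  (source Se1 imposes e)
β2 stroke→I1  (I1 integral (f out))
β1 stroke→J2  (J2 flow already set via bond 2)
β5 stroke→J2  (J2: bond 2 brought flow, rest push out)
β0 stroke→J1  (GY GY1: same side as bond 1)
β4 stroke→R1  (0-jn J1 has e-setter on 0)

2  (C1, I1 all integral)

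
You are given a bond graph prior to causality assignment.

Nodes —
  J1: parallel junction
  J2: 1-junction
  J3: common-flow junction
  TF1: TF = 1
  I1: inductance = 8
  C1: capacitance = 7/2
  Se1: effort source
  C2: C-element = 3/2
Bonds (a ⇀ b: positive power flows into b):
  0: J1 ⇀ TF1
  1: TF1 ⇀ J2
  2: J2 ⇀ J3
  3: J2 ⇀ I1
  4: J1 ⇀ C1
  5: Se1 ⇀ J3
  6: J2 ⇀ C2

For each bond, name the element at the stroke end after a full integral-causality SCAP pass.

b0 →TF1
b1 →J2
b2 →J2
b3 →I1
b4 →J1
b5 →J3
b6 →J2

b5 |J3  (source Se1 imposes e)
b2 |J2  (J3: last free bond brings flow in)
b3 |I1  (I1 outputs flow p/I1)
b1 |J2  (common-f at J2 fixed by 3)
b6 |J2  (1-jn J2 has f-setter on 3)
b0 |TF1  (TF1: transformer flips bond 1)
b4 |J1  (J1: last free bond brings effort in)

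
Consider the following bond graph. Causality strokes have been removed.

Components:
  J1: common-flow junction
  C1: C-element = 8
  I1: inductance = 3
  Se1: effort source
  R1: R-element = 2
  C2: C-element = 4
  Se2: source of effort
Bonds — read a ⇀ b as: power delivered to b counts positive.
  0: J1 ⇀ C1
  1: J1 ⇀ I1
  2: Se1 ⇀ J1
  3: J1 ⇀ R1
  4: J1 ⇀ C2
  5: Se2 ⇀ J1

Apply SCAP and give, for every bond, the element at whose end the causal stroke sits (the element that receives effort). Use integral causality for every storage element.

β2 stroke→J1  (Se1 fixes effort; stroke away)
β5 stroke→J1  (Se2 fixes effort; stroke away)
β0 stroke→J1  (prefer integral on C1)
β1 stroke→I1  (I1: I, integral causality)
β3 stroke→J1  (common-f at J1 fixed by 1)
β4 stroke→J1  (common-f at J1 fixed by 1)

β0 →J1
β1 →I1
β2 →J1
β3 →J1
β4 →J1
β5 →J1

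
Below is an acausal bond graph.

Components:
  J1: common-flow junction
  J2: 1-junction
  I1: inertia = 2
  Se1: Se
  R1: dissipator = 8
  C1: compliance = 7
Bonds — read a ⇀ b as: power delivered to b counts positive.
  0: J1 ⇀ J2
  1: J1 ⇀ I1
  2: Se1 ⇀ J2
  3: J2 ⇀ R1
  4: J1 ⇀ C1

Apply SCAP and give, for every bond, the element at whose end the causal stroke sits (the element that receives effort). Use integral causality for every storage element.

β2 →J2  (Se1 fixes effort; stroke away)
β1 →I1  (I1 integral (f out))
β0 →J1  (J1: bond 1 brought flow, rest push out)
β4 →J1  (J1: bond 1 brought flow, rest push out)
β3 →J2  (J2: bond 0 brought flow, rest push out)

#0 →J1
#1 →I1
#2 →J2
#3 →J2
#4 →J1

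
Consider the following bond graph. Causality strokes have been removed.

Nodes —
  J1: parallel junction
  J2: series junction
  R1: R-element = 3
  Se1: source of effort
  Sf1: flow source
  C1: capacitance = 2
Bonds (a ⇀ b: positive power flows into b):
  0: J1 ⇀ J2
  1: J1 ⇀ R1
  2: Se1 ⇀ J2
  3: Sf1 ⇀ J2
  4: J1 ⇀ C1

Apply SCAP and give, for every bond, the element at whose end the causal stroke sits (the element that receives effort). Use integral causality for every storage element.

bond 0 |J2
bond 1 |R1
bond 2 |J2
bond 3 |Sf1
bond 4 |J1

#2 →J2  (Se1 fixes effort; stroke away)
#3 →Sf1  (Sf1 (Sf) sets flow on bond)
#0 →J2  (common-f at J2 fixed by 3)
#4 →J1  (C1 outputs effort q/C1)
#1 →R1  (J1 effort already set via bond 4)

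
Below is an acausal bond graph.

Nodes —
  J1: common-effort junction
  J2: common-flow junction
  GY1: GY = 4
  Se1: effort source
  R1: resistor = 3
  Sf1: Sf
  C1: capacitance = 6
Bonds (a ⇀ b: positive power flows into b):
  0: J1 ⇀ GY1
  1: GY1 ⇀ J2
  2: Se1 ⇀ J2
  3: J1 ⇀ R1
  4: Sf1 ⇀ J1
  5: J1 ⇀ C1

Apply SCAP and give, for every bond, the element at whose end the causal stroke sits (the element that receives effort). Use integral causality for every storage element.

#0 |GY1
#1 |GY1
#2 |J2
#3 |R1
#4 |Sf1
#5 |J1

β2 |J2  (Se1: effort source, stroke at far end)
β4 |Sf1  (source Sf1 imposes f)
β1 |GY1  (J2 needs exactly one f-in)
β0 |GY1  (GY1: gyrator matches bond 1)
β5 |J1  (C1 integral (e out))
β3 |R1  (J1 effort already set via bond 5)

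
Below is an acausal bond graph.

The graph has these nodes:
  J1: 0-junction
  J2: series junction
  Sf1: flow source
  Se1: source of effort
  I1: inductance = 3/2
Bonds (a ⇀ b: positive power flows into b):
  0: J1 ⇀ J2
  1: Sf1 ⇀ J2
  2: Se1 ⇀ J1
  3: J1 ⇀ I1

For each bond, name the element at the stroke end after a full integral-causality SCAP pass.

#1 |Sf1  (Sf1: flow source, stroke at near end)
#2 |J1  (Se1: effort source, stroke at far end)
#0 |J2  (J1 effort already set via bond 2)
#3 |I1  (common-e at J1 fixed by 2)

b0 stroke at J2
b1 stroke at Sf1
b2 stroke at J1
b3 stroke at I1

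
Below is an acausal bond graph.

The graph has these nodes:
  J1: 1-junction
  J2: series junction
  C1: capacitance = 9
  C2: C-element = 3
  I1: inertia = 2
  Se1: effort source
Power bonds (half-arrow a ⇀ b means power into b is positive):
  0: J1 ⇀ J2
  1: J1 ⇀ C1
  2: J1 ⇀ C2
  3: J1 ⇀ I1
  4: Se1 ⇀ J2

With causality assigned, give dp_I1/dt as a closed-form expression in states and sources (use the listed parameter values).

b4 stroke at J2  (source Se1 imposes e)
b0 stroke at J1  (J2 needs exactly one f-in)
b1 stroke at J1  (C1 integral (e out))
b2 stroke at J1  (C2: C, integral causality)
b3 stroke at I1  (closing 1-jn rule on J1)

dp_I1/dt = E_Se1 - q_C1/9 - q_C2/3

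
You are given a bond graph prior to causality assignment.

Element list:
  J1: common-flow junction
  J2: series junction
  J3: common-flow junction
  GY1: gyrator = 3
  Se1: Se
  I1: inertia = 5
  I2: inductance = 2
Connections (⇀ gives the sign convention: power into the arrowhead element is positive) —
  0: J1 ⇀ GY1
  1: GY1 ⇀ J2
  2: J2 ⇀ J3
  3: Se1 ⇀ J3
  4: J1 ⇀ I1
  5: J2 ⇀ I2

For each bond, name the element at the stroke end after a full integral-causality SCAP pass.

#0 stroke→J1
#1 stroke→J2
#2 stroke→J2
#3 stroke→J3
#4 stroke→I1
#5 stroke→I2

bond 3 stroke→J3  (Se1 fixes effort; stroke away)
bond 2 stroke→J2  (only one flow-in slot at J3)
bond 4 stroke→I1  (I1 outputs flow p/I1)
bond 0 stroke→J1  (J1 flow already set via bond 4)
bond 1 stroke→J2  (GY1: gyrator matches bond 0)
bond 5 stroke→I2  (J2: last free bond brings flow in)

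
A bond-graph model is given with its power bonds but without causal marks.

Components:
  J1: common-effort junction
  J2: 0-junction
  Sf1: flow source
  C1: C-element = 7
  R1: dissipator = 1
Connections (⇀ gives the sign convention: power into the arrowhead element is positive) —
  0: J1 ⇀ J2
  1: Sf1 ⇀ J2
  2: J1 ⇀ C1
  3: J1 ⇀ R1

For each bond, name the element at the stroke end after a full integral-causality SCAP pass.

b0 |J2
b1 |Sf1
b2 |J1
b3 |R1

β1 stroke at Sf1  (source Sf1 imposes f)
β0 stroke at J2  (J2 needs exactly one e-in)
β2 stroke at J1  (C1 outputs effort q/C1)
β3 stroke at R1  (common-e at J1 fixed by 2)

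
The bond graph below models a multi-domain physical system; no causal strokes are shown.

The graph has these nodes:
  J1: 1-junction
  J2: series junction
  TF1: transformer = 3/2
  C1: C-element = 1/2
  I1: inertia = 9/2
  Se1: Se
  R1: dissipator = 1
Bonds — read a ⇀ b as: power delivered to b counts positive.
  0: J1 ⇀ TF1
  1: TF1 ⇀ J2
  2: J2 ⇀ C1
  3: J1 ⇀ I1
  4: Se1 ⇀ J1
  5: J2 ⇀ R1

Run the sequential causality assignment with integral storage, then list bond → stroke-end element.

β0 stroke→J1
β1 stroke→TF1
β2 stroke→J2
β3 stroke→I1
β4 stroke→J1
β5 stroke→J2

#4 →J1  (source Se1 imposes e)
#2 →J2  (C1 outputs effort q/C1)
#3 →I1  (I1: I, integral causality)
#0 →J1  (1-jn J1 has f-setter on 3)
#1 →TF1  (TF TF1: opposite of bond 0)
#5 →J2  (1-jn J2 has f-setter on 1)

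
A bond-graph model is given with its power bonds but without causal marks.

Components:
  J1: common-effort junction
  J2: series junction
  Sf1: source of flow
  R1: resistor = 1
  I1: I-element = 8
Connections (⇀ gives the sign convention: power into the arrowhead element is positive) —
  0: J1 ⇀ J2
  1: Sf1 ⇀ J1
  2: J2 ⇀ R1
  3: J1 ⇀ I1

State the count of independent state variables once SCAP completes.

bond 1 stroke at Sf1  (Sf1 fixes flow; stroke at Sf1)
bond 3 stroke at I1  (I1: I, integral causality)
bond 0 stroke at J1  (only one effort-in slot at J1)
bond 2 stroke at J2  (J2: bond 0 brought flow, rest push out)

1  (I1 all integral)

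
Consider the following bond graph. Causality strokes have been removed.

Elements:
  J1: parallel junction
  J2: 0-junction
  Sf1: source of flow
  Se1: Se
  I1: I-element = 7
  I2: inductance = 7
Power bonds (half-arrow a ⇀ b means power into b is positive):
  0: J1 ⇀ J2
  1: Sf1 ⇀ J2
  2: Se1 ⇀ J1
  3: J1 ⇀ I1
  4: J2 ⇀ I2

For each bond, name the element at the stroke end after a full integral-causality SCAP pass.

bond 1 →Sf1  (Sf1 (Sf) sets flow on bond)
bond 2 →J1  (Se1 fixes effort; stroke away)
bond 0 →J2  (J1: bond 2 brought effort, rest push out)
bond 3 →I1  (0-jn J1 has e-setter on 2)
bond 4 →I2  (common-e at J2 fixed by 0)

β0 stroke→J2
β1 stroke→Sf1
β2 stroke→J1
β3 stroke→I1
β4 stroke→I2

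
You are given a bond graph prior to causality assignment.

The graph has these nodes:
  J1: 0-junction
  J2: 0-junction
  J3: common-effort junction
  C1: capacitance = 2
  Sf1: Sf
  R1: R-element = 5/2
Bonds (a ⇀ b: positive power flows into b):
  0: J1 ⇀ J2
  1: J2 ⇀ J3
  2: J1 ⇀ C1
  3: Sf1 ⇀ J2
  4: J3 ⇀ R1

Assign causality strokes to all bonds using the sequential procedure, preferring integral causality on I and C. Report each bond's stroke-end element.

#3 |Sf1  (Sf1: flow source, stroke at near end)
#2 |J1  (C1: C, integral causality)
#0 |J2  (0-jn J1 has e-setter on 2)
#1 |J3  (0-jn J2 has e-setter on 0)
#4 |R1  (0-jn J3 has e-setter on 1)

#0 stroke at J2
#1 stroke at J3
#2 stroke at J1
#3 stroke at Sf1
#4 stroke at R1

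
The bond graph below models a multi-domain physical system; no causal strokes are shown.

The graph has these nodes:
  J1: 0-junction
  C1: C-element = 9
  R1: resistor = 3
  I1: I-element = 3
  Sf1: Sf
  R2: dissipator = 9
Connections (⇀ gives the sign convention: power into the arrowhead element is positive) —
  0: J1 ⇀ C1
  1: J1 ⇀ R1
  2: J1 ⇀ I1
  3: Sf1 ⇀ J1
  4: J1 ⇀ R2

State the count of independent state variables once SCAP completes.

2  (C1, I1 all integral)

#3 stroke at Sf1  (source Sf1 imposes f)
#0 stroke at J1  (C1 integral (e out))
#1 stroke at R1  (J1 effort already set via bond 0)
#2 stroke at I1  (0-jn J1 has e-setter on 0)
#4 stroke at R2  (common-e at J1 fixed by 0)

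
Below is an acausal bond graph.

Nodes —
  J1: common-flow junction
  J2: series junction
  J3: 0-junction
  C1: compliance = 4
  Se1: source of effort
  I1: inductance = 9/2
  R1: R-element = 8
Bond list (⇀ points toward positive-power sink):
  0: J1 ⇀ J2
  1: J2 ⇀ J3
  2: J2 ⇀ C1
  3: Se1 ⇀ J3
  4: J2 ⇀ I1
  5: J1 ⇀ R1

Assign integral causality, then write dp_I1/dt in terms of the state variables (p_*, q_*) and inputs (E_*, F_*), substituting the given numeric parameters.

β3 |J3  (Se1: effort source, stroke at far end)
β1 |J2  (J3 effort already set via bond 3)
β2 |J2  (C1: C, integral causality)
β4 |I1  (prefer integral on I1)
β0 |J2  (J2 flow already set via bond 4)
β5 |J1  (common-f at J1 fixed by 0)

dp_I1/dt = -E_Se1 - 16*p_I1/9 - q_C1/4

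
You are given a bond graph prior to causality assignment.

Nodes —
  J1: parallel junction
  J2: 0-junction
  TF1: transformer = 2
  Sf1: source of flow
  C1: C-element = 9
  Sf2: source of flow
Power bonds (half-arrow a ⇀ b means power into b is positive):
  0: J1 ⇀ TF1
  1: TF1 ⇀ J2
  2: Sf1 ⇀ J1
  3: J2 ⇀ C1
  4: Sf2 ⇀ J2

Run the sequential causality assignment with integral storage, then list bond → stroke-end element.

β2 |Sf1  (Sf1: flow source, stroke at near end)
β4 |Sf2  (Sf2: flow source, stroke at near end)
β0 |J1  (J1 needs exactly one e-in)
β1 |TF1  (TF1 one-in-one-out from 0)
β3 |J2  (J2: last free bond brings effort in)

β0 |J1
β1 |TF1
β2 |Sf1
β3 |J2
β4 |Sf2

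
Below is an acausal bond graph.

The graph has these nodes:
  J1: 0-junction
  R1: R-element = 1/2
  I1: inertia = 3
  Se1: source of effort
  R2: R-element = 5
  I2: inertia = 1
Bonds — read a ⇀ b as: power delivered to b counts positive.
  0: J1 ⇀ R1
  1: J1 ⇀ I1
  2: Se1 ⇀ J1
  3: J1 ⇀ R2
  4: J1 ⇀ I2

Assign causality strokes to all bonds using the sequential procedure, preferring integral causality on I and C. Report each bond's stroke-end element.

#2 →J1  (source Se1 imposes e)
#0 →R1  (J1: bond 2 brought effort, rest push out)
#1 →I1  (common-e at J1 fixed by 2)
#3 →R2  (J1 effort already set via bond 2)
#4 →I2  (common-e at J1 fixed by 2)

b0 →R1
b1 →I1
b2 →J1
b3 →R2
b4 →I2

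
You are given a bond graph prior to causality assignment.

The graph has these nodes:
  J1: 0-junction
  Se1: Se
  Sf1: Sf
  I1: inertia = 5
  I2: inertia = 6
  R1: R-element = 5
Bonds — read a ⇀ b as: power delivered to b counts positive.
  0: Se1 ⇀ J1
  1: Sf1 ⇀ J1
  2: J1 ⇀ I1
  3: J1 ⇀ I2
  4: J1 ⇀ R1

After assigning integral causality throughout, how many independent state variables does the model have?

β0 →J1  (source Se1 imposes e)
β1 →Sf1  (Sf1 (Sf) sets flow on bond)
β2 →I1  (0-jn J1 has e-setter on 0)
β3 →I2  (J1 effort already set via bond 0)
β4 →R1  (J1 effort already set via bond 0)

2  (I1, I2 all integral)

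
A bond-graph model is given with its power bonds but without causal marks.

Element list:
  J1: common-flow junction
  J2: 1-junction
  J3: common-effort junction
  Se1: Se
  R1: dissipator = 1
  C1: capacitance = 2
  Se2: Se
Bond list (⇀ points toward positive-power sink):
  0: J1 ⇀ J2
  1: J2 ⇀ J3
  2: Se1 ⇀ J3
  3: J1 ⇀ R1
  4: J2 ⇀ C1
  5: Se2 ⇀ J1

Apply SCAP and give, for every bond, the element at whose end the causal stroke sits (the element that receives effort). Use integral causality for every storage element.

β0 stroke→J1
β1 stroke→J2
β2 stroke→J3
β3 stroke→R1
β4 stroke→J2
β5 stroke→J1

β2 →J3  (Se1 (Se) sets effort on bond)
β5 →J1  (Se2 fixes effort; stroke away)
β1 →J2  (common-e at J3 fixed by 2)
β4 →J2  (C1 integral (e out))
β0 →J1  (J2: last free bond brings flow in)
β3 →R1  (only one flow-in slot at J1)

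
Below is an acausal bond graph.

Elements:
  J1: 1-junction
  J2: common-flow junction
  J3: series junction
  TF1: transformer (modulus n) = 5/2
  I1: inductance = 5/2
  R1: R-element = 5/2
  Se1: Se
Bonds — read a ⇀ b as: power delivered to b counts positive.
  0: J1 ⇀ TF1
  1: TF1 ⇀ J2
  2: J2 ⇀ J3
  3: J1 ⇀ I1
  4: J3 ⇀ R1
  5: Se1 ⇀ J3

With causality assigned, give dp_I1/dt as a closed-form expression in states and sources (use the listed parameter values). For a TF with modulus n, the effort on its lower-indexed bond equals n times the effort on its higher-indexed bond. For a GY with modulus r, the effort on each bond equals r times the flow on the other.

dp_I1/dt = 5*E_Se1/2 - 25*p_I1/4

bond 5 stroke→J3  (source Se1 imposes e)
bond 3 stroke→I1  (prefer integral on I1)
bond 0 stroke→J1  (common-f at J1 fixed by 3)
bond 1 stroke→TF1  (TF TF1: opposite of bond 0)
bond 2 stroke→J2  (J2 flow already set via bond 1)
bond 4 stroke→J3  (J3 flow already set via bond 2)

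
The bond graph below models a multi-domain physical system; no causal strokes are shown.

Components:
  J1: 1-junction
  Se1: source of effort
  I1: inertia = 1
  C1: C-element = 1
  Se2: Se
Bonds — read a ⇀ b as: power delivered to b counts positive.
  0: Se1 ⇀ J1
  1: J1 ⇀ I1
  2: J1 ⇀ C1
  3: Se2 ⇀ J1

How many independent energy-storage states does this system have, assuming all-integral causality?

β0 stroke→J1  (source Se1 imposes e)
β3 stroke→J1  (Se2: effort source, stroke at far end)
β1 stroke→I1  (prefer integral on I1)
β2 stroke→J1  (common-f at J1 fixed by 1)

2  (C1, I1 all integral)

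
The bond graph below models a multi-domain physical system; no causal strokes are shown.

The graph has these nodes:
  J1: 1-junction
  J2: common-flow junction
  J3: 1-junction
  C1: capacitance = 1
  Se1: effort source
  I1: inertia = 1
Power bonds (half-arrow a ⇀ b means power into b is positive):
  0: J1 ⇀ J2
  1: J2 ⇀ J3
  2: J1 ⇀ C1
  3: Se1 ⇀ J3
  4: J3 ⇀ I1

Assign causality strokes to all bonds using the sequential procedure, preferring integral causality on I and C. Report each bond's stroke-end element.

#3 |J3  (source Se1 imposes e)
#2 |J1  (C1: C, integral causality)
#0 |J2  (J1 needs exactly one f-in)
#1 |J3  (closing 1-jn rule on J2)
#4 |I1  (only one flow-in slot at J3)

β0 |J2
β1 |J3
β2 |J1
β3 |J3
β4 |I1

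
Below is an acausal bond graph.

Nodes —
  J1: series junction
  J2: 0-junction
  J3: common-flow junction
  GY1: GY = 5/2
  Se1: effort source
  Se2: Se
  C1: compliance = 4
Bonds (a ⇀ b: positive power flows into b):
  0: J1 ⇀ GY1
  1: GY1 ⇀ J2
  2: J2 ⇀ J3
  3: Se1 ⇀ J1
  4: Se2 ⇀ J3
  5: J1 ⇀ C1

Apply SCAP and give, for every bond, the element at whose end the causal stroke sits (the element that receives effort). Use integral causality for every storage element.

β0 |GY1
β1 |GY1
β2 |J2
β3 |J1
β4 |J3
β5 |J1

β3 →J1  (Se1 (Se) sets effort on bond)
β4 →J3  (Se2 fixes effort; stroke away)
β2 →J2  (J3 needs exactly one f-in)
β1 →GY1  (J2: bond 2 brought effort, rest push out)
β0 →GY1  (GY GY1: same side as bond 1)
β5 →J1  (common-f at J1 fixed by 0)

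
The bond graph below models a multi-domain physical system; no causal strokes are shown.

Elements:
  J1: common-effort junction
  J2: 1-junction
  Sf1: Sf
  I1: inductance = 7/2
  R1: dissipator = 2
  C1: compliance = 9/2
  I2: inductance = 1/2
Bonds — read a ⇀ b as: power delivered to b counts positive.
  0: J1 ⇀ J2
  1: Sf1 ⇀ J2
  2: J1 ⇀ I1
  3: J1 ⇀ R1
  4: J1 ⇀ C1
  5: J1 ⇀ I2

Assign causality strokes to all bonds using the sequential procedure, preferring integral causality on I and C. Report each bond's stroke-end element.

bond 1 |Sf1  (source Sf1 imposes f)
bond 0 |J2  (1-jn J2 has f-setter on 1)
bond 2 |I1  (I1 outputs flow p/I1)
bond 4 |J1  (C1: C, integral causality)
bond 3 |R1  (0-jn J1 has e-setter on 4)
bond 5 |I2  (0-jn J1 has e-setter on 4)

b0 |J2
b1 |Sf1
b2 |I1
b3 |R1
b4 |J1
b5 |I2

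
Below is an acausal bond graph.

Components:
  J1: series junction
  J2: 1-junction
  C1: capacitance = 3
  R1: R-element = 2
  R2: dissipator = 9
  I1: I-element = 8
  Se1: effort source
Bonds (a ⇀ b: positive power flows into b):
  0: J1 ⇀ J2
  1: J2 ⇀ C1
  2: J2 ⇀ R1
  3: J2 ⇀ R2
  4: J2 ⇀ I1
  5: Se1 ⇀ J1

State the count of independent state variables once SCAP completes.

2  (C1, I1 all integral)

#5 |J1  (Se1 fixes effort; stroke away)
#0 |J2  (closing 1-jn rule on J1)
#1 |J2  (C1 outputs effort q/C1)
#4 |I1  (prefer integral on I1)
#2 |J2  (common-f at J2 fixed by 4)
#3 |J2  (J2 flow already set via bond 4)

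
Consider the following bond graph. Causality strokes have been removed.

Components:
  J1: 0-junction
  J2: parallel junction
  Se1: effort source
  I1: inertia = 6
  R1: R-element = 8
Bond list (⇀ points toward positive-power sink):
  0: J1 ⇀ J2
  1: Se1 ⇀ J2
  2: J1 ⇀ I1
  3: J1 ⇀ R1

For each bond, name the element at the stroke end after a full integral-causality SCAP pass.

bond 1 stroke→J2  (source Se1 imposes e)
bond 0 stroke→J1  (common-e at J2 fixed by 1)
bond 2 stroke→I1  (common-e at J1 fixed by 0)
bond 3 stroke→R1  (J1: bond 0 brought effort, rest push out)

β0 stroke at J1
β1 stroke at J2
β2 stroke at I1
β3 stroke at R1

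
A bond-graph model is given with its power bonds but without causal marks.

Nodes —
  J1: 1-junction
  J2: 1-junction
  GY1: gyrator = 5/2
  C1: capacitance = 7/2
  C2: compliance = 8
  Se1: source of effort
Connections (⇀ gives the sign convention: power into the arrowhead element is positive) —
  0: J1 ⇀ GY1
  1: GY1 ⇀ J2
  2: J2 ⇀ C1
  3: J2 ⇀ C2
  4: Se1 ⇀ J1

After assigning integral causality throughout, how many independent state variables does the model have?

2  (C1, C2 all integral)

β4 →J1  (source Se1 imposes e)
β0 →GY1  (only one flow-in slot at J1)
β1 →GY1  (GY1: gyrator matches bond 0)
β2 →J2  (J2: bond 1 brought flow, rest push out)
β3 →J2  (J2 flow already set via bond 1)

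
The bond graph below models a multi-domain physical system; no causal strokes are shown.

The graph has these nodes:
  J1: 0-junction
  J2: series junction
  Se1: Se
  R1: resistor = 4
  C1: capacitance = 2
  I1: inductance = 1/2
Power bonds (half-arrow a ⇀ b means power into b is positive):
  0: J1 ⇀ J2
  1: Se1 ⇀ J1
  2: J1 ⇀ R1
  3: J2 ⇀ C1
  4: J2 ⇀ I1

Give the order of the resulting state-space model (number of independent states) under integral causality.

b1 →J1  (source Se1 imposes e)
b0 →J2  (J1: bond 1 brought effort, rest push out)
b2 →R1  (common-e at J1 fixed by 1)
b3 →J2  (C1 integral (e out))
b4 →I1  (closing 1-jn rule on J2)

2  (C1, I1 all integral)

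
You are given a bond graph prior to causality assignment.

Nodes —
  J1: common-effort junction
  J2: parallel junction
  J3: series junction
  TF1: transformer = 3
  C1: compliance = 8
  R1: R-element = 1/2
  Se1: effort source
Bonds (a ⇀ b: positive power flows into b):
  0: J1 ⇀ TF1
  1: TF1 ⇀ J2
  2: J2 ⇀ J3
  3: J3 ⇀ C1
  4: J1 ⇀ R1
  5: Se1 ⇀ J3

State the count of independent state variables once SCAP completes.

bond 5 stroke→J3  (source Se1 imposes e)
bond 3 stroke→J3  (C1 integral (e out))
bond 2 stroke→J2  (J3 needs exactly one f-in)
bond 1 stroke→TF1  (common-e at J2 fixed by 2)
bond 0 stroke→J1  (TF TF1: opposite of bond 1)
bond 4 stroke→R1  (common-e at J1 fixed by 0)

1  (C1 all integral)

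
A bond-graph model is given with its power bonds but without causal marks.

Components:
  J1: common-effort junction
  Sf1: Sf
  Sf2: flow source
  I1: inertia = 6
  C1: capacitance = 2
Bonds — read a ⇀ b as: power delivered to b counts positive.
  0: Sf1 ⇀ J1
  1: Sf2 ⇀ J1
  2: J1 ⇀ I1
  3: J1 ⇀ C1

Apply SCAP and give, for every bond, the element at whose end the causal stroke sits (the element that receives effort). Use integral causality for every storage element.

β0 →Sf1  (source Sf1 imposes f)
β1 →Sf2  (Sf2 (Sf) sets flow on bond)
β2 →I1  (I1: I, integral causality)
β3 →J1  (J1: last free bond brings effort in)

b0 →Sf1
b1 →Sf2
b2 →I1
b3 →J1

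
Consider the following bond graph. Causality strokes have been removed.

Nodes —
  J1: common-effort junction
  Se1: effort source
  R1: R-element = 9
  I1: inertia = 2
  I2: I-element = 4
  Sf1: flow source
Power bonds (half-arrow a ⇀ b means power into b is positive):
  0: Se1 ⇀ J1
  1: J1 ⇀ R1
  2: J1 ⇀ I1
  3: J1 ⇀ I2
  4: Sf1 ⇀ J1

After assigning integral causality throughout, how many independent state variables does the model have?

bond 0 stroke→J1  (Se1: effort source, stroke at far end)
bond 4 stroke→Sf1  (source Sf1 imposes f)
bond 1 stroke→R1  (0-jn J1 has e-setter on 0)
bond 2 stroke→I1  (J1 effort already set via bond 0)
bond 3 stroke→I2  (J1 effort already set via bond 0)

2  (I1, I2 all integral)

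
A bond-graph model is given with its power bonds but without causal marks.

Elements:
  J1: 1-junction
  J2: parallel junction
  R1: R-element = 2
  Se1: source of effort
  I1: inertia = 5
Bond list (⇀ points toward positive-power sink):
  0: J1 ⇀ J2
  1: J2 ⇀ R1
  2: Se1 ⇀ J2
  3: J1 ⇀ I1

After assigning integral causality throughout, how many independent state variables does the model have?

#2 stroke→J2  (Se1 fixes effort; stroke away)
#0 stroke→J1  (J2 effort already set via bond 2)
#1 stroke→R1  (common-e at J2 fixed by 2)
#3 stroke→I1  (only one flow-in slot at J1)

1  (I1 all integral)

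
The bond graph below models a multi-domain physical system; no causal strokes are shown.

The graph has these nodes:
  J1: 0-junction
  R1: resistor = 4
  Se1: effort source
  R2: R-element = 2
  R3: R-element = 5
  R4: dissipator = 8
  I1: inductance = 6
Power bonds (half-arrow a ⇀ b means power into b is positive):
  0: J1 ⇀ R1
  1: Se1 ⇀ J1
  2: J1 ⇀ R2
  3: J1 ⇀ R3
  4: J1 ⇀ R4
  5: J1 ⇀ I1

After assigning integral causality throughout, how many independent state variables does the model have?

1  (I1 all integral)

b1 stroke at J1  (Se1 fixes effort; stroke away)
b0 stroke at R1  (J1 effort already set via bond 1)
b2 stroke at R2  (0-jn J1 has e-setter on 1)
b3 stroke at R3  (J1 effort already set via bond 1)
b4 stroke at R4  (J1 effort already set via bond 1)
b5 stroke at I1  (J1 effort already set via bond 1)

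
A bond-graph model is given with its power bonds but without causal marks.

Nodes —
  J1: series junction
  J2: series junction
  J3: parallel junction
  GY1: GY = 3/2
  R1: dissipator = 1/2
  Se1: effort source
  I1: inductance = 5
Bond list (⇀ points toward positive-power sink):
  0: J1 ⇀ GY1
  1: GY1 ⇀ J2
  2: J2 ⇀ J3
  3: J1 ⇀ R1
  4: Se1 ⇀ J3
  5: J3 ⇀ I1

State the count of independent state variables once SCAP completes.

1  (I1 all integral)

bond 4 |J3  (Se1 (Se) sets effort on bond)
bond 2 |J2  (J3 effort already set via bond 4)
bond 5 |I1  (common-e at J3 fixed by 4)
bond 1 |GY1  (J2: last free bond brings flow in)
bond 0 |GY1  (GY GY1: same side as bond 1)
bond 3 |J1  (common-f at J1 fixed by 0)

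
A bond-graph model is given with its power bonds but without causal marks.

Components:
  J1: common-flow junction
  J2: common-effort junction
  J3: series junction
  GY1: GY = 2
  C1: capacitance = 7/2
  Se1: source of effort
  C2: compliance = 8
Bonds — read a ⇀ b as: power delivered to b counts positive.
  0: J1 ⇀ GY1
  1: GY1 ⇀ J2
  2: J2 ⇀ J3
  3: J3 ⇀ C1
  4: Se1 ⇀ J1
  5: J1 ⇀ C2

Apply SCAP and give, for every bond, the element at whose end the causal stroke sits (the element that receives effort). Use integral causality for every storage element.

β0 →GY1
β1 →GY1
β2 →J2
β3 →J3
β4 →J1
β5 →J1

β4 stroke at J1  (source Se1 imposes e)
β3 stroke at J3  (C1: C, integral causality)
β2 stroke at J2  (closing 1-jn rule on J3)
β1 stroke at GY1  (common-e at J2 fixed by 2)
β0 stroke at GY1  (through GY1, causality inverts; strokes same side of GY1)
β5 stroke at J1  (J1 flow already set via bond 0)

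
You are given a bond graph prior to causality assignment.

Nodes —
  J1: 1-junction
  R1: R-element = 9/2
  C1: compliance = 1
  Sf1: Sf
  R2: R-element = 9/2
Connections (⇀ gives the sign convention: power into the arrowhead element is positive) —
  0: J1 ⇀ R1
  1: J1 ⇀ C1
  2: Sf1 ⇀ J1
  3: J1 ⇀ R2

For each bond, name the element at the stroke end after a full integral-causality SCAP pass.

β0 |J1
β1 |J1
β2 |Sf1
β3 |J1

β2 stroke at Sf1  (Sf1 fixes flow; stroke at Sf1)
β0 stroke at J1  (1-jn J1 has f-setter on 2)
β1 stroke at J1  (J1 flow already set via bond 2)
β3 stroke at J1  (J1 flow already set via bond 2)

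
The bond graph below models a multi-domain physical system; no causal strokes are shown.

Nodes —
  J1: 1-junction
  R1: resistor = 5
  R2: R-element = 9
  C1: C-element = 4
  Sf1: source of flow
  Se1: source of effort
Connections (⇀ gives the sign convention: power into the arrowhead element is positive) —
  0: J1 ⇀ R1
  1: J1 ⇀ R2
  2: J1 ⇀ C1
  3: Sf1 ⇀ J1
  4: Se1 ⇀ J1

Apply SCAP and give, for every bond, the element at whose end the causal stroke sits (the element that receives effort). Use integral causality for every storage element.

b0 |J1
b1 |J1
b2 |J1
b3 |Sf1
b4 |J1

bond 3 stroke at Sf1  (Sf1: flow source, stroke at near end)
bond 4 stroke at J1  (source Se1 imposes e)
bond 0 stroke at J1  (J1: bond 3 brought flow, rest push out)
bond 1 stroke at J1  (1-jn J1 has f-setter on 3)
bond 2 stroke at J1  (common-f at J1 fixed by 3)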